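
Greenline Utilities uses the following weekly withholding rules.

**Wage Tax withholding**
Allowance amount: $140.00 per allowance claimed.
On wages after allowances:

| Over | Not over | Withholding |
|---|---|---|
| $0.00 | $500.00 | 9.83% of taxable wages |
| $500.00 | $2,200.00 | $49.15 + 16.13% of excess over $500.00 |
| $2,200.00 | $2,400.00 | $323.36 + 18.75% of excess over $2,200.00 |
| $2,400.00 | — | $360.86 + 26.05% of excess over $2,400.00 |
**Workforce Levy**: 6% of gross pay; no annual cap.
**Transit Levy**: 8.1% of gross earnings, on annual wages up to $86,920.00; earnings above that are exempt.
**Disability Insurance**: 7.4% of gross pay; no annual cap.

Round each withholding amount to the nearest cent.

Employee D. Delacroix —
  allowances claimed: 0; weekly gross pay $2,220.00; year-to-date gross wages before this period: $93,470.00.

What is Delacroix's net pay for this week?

Wage Tax: taxable = $2,220.00
  $323.36 + 18.75% × ($2,220.00 − $2,200.00) = $323.36 + 18.75% × $20.00 = $327.11
Workforce Levy: 6% × $2,220.00 = $133.20
Transit Levy: YTD $93,470.00 ≥ cap $86,920.00 → $0.00
Disability Insurance: 7.4% × $2,220.00 = $164.28
Total withheld: $327.11 + $133.20 + $0.00 + $164.28 = $624.59
Net pay: $2,220.00 − $624.59 = $1,595.41

$1,595.41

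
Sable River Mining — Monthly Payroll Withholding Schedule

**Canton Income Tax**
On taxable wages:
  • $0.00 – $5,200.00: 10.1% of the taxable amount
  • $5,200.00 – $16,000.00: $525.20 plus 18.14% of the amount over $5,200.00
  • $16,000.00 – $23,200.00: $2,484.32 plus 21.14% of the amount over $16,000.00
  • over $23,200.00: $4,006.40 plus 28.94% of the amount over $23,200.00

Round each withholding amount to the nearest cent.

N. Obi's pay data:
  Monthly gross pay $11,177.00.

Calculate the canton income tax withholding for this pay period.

$1,609.43

Canton Income Tax: taxable = $11,177.00
  $525.20 + 18.14% × ($11,177.00 − $5,200.00) = $525.20 + 18.14% × $5,977.00 = $1,609.43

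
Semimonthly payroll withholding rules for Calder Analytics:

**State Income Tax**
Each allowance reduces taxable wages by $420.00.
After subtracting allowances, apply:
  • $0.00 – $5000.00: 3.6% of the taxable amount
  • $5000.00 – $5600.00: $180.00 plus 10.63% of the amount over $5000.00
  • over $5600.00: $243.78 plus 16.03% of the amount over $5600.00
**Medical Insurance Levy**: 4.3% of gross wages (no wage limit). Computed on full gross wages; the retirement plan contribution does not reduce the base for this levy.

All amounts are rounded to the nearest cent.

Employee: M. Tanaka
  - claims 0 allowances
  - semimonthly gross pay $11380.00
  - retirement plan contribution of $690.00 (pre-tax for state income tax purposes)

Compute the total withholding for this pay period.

State Income Tax: taxable = $11380.00 − $690.00 = $10690.00
  $243.78 + 16.03% × ($10690.00 − $5600.00) = $243.78 + 16.03% × $5090.00 = $1059.71
Medical Insurance Levy: 4.3% × $11380.00 = $489.34
Total: $1059.71 + $489.34 = $1549.05

$1549.05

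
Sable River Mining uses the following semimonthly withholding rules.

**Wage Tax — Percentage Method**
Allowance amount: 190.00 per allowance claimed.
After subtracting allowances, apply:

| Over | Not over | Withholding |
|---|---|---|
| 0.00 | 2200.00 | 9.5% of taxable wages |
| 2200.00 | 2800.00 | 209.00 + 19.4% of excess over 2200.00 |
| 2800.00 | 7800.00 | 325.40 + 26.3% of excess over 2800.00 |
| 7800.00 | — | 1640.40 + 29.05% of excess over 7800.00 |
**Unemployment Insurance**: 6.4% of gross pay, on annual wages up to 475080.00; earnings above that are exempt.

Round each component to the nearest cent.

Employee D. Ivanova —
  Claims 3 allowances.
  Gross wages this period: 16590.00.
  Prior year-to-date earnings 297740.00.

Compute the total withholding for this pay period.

5090.07

Wage Tax: taxable = 16590.00 − 3×190.00 = 16020.00
  1640.40 + 29.05% × (16020.00 − 7800.00) = 1640.40 + 29.05% × 8220.00 = 4028.31
Unemployment Insurance: 6.4% × 16590.00 = 1061.76
Total: 4028.31 + 1061.76 = 5090.07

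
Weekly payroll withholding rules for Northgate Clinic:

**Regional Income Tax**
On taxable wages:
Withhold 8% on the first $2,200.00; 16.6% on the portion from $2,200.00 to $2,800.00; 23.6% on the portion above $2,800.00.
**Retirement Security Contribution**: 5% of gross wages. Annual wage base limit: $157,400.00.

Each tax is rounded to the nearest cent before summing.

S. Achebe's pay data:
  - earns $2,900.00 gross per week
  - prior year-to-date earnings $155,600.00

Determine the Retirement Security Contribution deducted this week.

Retirement Security Contribution: cap $157,400.00 − YTD $155,600.00 = $1,800.00 subject; 5% × $1,800.00 = $90.00

$90.00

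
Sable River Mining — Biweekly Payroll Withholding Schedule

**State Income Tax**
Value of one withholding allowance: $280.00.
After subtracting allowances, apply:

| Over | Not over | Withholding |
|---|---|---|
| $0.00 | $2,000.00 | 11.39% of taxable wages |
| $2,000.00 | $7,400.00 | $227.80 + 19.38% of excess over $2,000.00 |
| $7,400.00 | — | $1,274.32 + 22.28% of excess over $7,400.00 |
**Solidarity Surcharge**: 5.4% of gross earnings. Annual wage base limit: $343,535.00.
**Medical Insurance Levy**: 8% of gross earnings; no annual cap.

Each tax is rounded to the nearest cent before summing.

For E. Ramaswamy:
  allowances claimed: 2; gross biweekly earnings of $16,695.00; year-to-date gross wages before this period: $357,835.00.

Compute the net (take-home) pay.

$12,138.92

State Income Tax: taxable = $16,695.00 − 2×$280.00 = $16,135.00
  $1,274.32 + 22.28% × ($16,135.00 − $7,400.00) = $1,274.32 + 22.28% × $8,735.00 = $3,220.48
Solidarity Surcharge: YTD $357,835.00 ≥ cap $343,535.00 → $0.00
Medical Insurance Levy: 8% × $16,695.00 = $1,335.60
Total withheld: $3,220.48 + $0.00 + $1,335.60 = $4,556.08
Net pay: $16,695.00 − $4,556.08 = $12,138.92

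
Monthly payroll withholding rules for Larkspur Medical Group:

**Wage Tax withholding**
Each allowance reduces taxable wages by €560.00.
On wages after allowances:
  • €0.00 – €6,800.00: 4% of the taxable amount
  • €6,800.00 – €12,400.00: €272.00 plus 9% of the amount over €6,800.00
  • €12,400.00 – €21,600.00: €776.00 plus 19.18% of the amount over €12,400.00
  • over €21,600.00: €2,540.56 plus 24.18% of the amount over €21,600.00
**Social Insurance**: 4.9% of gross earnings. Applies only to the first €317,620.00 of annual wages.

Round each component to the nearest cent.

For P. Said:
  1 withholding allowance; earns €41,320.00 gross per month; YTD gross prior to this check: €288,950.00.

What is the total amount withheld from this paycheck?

€8,578.28

Wage Tax: taxable = €41,320.00 − 1×€560.00 = €40,760.00
  €2,540.56 + 24.18% × (€40,760.00 − €21,600.00) = €2,540.56 + 24.18% × €19,160.00 = €7,173.45
Social Insurance: cap €317,620.00 − YTD €288,950.00 = €28,670.00 subject; 4.9% × €28,670.00 = €1,404.83
Total: €7,173.45 + €1,404.83 = €8,578.28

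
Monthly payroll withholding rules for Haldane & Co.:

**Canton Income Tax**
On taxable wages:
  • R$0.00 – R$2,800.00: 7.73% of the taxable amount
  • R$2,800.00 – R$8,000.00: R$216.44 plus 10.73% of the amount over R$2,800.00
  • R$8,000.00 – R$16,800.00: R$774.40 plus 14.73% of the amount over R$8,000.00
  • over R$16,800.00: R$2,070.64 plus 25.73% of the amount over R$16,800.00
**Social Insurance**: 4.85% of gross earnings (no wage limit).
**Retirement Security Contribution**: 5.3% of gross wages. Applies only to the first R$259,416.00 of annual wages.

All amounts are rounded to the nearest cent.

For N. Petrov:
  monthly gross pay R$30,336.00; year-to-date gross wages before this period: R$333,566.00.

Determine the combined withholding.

Canton Income Tax: taxable = R$30,336.00
  R$2,070.64 + 25.73% × (R$30,336.00 − R$16,800.00) = R$2,070.64 + 25.73% × R$13,536.00 = R$5,553.45
Social Insurance: 4.85% × R$30,336.00 = R$1,471.30
Retirement Security Contribution: YTD R$333,566.00 ≥ cap R$259,416.00 → R$0.00
Total: R$5,553.45 + R$1,471.30 + R$0.00 = R$7,024.75

R$7,024.75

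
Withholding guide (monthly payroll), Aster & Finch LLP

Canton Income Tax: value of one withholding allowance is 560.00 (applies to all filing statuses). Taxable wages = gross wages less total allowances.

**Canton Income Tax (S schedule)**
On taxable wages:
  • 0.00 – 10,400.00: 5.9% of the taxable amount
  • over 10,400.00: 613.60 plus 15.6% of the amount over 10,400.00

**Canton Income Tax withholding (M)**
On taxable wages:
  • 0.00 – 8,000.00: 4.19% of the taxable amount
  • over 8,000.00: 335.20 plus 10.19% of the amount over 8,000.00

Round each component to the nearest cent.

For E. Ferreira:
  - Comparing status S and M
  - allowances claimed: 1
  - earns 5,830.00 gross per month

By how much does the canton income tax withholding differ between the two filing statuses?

Canton Income Tax (S): taxable = 5,830.00 − 1×560.00 = 5,270.00
  5.9% × 5,270.00 = 310.93
Canton Income Tax (M): taxable = 5,830.00 − 1×560.00 = 5,270.00
  4.19% × 5,270.00 = 220.81
Difference: |310.93 − 220.81| = 90.12 (higher under S)

90.12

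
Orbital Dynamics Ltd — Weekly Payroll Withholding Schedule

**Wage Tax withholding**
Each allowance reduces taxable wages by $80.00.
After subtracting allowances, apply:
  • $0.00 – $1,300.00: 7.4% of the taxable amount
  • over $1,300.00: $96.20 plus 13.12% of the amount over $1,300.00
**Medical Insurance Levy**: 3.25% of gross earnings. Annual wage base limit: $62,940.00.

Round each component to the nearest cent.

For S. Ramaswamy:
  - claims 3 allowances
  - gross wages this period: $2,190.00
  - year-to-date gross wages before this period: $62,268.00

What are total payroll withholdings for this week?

$203.32

Wage Tax: taxable = $2,190.00 − 3×$80.00 = $1,950.00
  $96.20 + 13.12% × ($1,950.00 − $1,300.00) = $96.20 + 13.12% × $650.00 = $181.48
Medical Insurance Levy: cap $62,940.00 − YTD $62,268.00 = $672.00 subject; 3.25% × $672.00 = $21.84
Total: $181.48 + $21.84 = $203.32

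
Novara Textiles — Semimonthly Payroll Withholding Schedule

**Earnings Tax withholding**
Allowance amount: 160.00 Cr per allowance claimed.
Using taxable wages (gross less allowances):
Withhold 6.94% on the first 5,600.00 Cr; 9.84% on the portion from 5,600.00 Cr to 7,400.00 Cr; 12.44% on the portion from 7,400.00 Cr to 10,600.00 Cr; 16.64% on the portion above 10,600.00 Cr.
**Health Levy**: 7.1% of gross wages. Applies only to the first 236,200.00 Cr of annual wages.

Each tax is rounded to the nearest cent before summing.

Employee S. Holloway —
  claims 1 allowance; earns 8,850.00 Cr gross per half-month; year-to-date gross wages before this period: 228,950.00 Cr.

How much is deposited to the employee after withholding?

7,609.01 Cr

Earnings Tax: taxable = 8,850.00 Cr − 1×160.00 Cr = 8,690.00 Cr
  565.76 Cr + 12.44% × (8,690.00 Cr − 7,400.00 Cr) = 565.76 Cr + 12.44% × 1,290.00 Cr = 726.24 Cr
Health Levy: cap 236,200.00 Cr − YTD 228,950.00 Cr = 7,250.00 Cr subject; 7.1% × 7,250.00 Cr = 514.75 Cr
Total withheld: 726.24 Cr + 514.75 Cr = 1,240.99 Cr
Net pay: 8,850.00 Cr − 1,240.99 Cr = 7,609.01 Cr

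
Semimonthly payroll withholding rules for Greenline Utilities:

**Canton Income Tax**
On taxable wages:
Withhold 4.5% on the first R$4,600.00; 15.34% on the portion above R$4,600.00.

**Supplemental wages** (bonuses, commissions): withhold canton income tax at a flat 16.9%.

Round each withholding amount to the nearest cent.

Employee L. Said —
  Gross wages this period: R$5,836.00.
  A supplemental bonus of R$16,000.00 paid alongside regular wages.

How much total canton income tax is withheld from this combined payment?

R$3,100.60

Canton Income Tax: taxable = R$5,836.00
  R$207.00 + 15.34% × (R$5,836.00 − R$4,600.00) = R$207.00 + 15.34% × R$1,236.00 = R$396.60
Supplemental (16.9% flat on bonus): 16.9% × R$16,000.00 = R$2,704.00
Total canton income tax: R$396.60 + R$2,704.00 = R$3,100.60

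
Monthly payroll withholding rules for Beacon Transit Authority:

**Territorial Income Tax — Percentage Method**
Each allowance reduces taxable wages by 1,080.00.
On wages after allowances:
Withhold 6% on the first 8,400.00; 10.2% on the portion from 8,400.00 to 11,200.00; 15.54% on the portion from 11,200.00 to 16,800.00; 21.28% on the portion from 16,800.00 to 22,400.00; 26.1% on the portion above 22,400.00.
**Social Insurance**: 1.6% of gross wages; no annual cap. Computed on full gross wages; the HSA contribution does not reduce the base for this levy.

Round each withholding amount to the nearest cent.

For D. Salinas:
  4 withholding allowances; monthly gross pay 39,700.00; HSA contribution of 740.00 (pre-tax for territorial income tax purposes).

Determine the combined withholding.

6,681.36

Territorial Income Tax: taxable = 39,700.00 − 740.00 − 4×1,080.00 = 34,640.00
  2,851.52 + 26.1% × (34,640.00 − 22,400.00) = 2,851.52 + 26.1% × 12,240.00 = 6,046.16
Social Insurance: 1.6% × 39,700.00 = 635.20
Total: 6,046.16 + 635.20 = 6,681.36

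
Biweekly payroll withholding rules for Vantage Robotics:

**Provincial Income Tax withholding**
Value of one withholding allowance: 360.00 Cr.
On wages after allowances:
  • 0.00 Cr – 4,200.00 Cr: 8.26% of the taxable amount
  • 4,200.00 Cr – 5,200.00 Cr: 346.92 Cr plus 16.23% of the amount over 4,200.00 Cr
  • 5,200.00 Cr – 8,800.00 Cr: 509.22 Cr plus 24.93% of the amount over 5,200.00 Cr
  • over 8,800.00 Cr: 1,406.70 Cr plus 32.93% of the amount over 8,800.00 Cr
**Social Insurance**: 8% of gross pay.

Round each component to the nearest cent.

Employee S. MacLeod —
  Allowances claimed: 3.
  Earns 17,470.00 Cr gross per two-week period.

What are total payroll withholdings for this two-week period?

5,303.69 Cr

Provincial Income Tax: taxable = 17,470.00 Cr − 3×360.00 Cr = 16,390.00 Cr
  1,406.70 Cr + 32.93% × (16,390.00 Cr − 8,800.00 Cr) = 1,406.70 Cr + 32.93% × 7,590.00 Cr = 3,906.09 Cr
Social Insurance: 8% × 17,470.00 Cr = 1,397.60 Cr
Total: 3,906.09 Cr + 1,397.60 Cr = 5,303.69 Cr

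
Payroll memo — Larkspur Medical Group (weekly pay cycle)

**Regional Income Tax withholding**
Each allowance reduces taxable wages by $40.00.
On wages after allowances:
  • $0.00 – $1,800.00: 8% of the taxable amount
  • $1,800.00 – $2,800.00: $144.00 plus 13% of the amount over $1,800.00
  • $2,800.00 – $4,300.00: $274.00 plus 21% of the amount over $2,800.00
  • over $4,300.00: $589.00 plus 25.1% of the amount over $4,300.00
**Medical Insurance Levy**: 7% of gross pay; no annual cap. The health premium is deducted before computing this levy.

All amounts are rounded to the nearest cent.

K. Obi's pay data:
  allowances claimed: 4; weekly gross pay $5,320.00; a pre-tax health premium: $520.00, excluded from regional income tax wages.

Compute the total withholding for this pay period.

$1,010.34

Regional Income Tax: taxable = $5,320.00 − $520.00 − 4×$40.00 = $4,640.00
  $589.00 + 25.1% × ($4,640.00 − $4,300.00) = $589.00 + 25.1% × $340.00 = $674.34
Medical Insurance Levy: 7% × $4,800.00 = $336.00
Total: $674.34 + $336.00 = $1,010.34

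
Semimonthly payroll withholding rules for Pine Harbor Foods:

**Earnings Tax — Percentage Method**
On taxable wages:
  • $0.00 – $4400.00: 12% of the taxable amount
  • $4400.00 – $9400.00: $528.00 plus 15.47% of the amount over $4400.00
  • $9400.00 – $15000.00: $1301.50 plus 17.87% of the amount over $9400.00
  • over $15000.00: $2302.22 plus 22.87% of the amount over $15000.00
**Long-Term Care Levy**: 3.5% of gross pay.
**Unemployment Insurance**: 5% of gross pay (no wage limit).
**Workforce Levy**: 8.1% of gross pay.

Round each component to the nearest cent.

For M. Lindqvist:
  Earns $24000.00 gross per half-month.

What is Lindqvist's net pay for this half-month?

Earnings Tax: taxable = $24000.00
  $2302.22 + 22.87% × ($24000.00 − $15000.00) = $2302.22 + 22.87% × $9000.00 = $4360.52
Long-Term Care Levy: 3.5% × $24000.00 = $840.00
Unemployment Insurance: 5% × $24000.00 = $1200.00
Workforce Levy: 8.1% × $24000.00 = $1944.00
Total withheld: $4360.52 + $840.00 + $1200.00 + $1944.00 = $8344.52
Net pay: $24000.00 − $8344.52 = $15655.48

$15655.48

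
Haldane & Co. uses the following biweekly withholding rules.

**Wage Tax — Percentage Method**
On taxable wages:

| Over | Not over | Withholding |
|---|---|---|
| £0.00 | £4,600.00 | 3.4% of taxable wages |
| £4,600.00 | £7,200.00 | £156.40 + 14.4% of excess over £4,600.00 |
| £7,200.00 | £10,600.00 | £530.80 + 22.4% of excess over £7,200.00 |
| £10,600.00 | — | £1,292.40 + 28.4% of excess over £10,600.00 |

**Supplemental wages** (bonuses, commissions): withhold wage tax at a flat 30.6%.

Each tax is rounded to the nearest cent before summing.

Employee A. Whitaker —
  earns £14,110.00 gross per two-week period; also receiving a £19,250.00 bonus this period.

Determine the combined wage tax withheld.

£8,179.74

Wage Tax: taxable = £14,110.00
  £1,292.40 + 28.4% × (£14,110.00 − £10,600.00) = £1,292.40 + 28.4% × £3,510.00 = £2,289.24
Supplemental (30.6% flat on bonus): 30.6% × £19,250.00 = £5,890.50
Total wage tax: £2,289.24 + £5,890.50 = £8,179.74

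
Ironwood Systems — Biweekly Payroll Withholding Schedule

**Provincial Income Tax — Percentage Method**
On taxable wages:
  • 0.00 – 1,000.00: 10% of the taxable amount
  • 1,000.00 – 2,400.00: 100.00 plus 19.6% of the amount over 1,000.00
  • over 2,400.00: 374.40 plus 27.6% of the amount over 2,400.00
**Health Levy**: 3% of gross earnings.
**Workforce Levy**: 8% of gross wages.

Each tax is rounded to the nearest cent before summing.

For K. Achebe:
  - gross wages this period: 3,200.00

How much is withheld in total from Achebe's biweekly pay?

947.20

Provincial Income Tax: taxable = 3,200.00
  374.40 + 27.6% × (3,200.00 − 2,400.00) = 374.40 + 27.6% × 800.00 = 595.20
Health Levy: 3% × 3,200.00 = 96.00
Workforce Levy: 8% × 3,200.00 = 256.00
Total: 595.20 + 96.00 + 256.00 = 947.20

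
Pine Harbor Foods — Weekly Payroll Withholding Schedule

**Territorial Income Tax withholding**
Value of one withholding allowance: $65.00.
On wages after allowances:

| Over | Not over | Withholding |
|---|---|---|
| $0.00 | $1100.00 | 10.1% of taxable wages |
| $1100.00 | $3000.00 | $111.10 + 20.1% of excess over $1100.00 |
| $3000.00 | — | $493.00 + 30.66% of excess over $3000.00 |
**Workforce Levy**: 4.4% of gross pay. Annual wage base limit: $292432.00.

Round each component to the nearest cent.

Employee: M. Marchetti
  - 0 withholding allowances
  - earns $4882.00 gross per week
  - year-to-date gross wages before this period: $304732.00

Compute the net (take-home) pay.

$3811.98

Territorial Income Tax: taxable = $4882.00
  $493.00 + 30.66% × ($4882.00 − $3000.00) = $493.00 + 30.66% × $1882.00 = $1070.02
Workforce Levy: YTD $304732.00 ≥ cap $292432.00 → $0.00
Total withheld: $1070.02 + $0.00 = $1070.02
Net pay: $4882.00 − $1070.02 = $3811.98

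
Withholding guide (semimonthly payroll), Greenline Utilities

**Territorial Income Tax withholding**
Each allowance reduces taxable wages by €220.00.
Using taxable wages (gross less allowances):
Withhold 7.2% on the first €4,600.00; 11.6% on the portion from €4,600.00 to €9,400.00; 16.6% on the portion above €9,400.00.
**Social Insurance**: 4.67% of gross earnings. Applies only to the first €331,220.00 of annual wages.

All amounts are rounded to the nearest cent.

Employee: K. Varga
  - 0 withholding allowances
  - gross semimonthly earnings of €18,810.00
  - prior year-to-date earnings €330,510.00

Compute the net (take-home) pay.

Territorial Income Tax: taxable = €18,810.00
  €888.00 + 16.6% × (€18,810.00 − €9,400.00) = €888.00 + 16.6% × €9,410.00 = €2,450.06
Social Insurance: cap €331,220.00 − YTD €330,510.00 = €710.00 subject; 4.67% × €710.00 = €33.16
Total withheld: €2,450.06 + €33.16 = €2,483.22
Net pay: €18,810.00 − €2,483.22 = €16,326.78

€16,326.78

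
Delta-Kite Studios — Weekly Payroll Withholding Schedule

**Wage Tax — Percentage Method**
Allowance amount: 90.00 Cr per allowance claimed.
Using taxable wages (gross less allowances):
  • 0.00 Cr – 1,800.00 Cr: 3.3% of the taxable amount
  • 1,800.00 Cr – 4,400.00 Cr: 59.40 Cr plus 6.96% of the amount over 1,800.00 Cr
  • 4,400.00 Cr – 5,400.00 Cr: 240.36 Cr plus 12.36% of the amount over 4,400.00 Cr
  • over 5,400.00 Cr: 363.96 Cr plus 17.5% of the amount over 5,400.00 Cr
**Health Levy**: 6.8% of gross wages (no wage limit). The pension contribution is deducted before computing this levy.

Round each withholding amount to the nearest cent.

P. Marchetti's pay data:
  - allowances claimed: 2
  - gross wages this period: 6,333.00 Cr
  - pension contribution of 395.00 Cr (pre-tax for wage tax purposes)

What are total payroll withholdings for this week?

830.39 Cr

Wage Tax: taxable = 6,333.00 Cr − 395.00 Cr − 2×90.00 Cr = 5,758.00 Cr
  363.96 Cr + 17.5% × (5,758.00 Cr − 5,400.00 Cr) = 363.96 Cr + 17.5% × 358.00 Cr = 426.61 Cr
Health Levy: 6.8% × 5,938.00 Cr = 403.78 Cr
Total: 426.61 Cr + 403.78 Cr = 830.39 Cr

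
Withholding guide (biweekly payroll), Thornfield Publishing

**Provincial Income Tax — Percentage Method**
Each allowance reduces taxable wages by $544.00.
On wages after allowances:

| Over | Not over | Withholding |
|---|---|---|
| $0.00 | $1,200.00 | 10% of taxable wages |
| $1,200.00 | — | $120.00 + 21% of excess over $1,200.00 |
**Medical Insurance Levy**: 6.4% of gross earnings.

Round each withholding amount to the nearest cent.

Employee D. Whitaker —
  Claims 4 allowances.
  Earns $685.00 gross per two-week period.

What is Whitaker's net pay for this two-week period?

Provincial Income Tax: taxable = $685.00 − 4×$544.00 = $-1,491.00
  Taxable ≤ 0 → $0.00
Medical Insurance Levy: 6.4% × $685.00 = $43.84
Total withheld: $0.00 + $43.84 = $43.84
Net pay: $685.00 − $43.84 = $641.16

$641.16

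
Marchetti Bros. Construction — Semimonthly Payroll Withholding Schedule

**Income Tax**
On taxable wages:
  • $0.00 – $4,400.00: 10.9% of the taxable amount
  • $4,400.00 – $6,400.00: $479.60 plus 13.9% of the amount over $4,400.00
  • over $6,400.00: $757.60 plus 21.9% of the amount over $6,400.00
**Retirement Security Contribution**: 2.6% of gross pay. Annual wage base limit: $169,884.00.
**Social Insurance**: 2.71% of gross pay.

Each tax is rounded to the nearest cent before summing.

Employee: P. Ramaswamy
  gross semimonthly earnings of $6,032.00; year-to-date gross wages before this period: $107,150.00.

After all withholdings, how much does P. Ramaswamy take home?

Income Tax: taxable = $6,032.00
  $479.60 + 13.9% × ($6,032.00 − $4,400.00) = $479.60 + 13.9% × $1,632.00 = $706.45
Retirement Security Contribution: 2.6% × $6,032.00 = $156.83
Social Insurance: 2.71% × $6,032.00 = $163.47
Total withheld: $706.45 + $156.83 + $163.47 = $1,026.75
Net pay: $6,032.00 − $1,026.75 = $5,005.25

$5,005.25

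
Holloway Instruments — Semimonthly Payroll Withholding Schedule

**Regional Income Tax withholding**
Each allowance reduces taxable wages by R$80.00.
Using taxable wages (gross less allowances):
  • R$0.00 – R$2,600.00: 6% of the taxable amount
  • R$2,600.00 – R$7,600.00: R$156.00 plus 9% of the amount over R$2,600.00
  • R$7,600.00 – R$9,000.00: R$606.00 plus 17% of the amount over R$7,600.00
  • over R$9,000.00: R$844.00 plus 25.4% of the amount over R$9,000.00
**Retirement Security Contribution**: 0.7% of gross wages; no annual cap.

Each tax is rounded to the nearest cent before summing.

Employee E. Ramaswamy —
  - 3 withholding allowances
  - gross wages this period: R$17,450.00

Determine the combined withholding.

Regional Income Tax: taxable = R$17,450.00 − 3×R$80.00 = R$17,210.00
  R$844.00 + 25.4% × (R$17,210.00 − R$9,000.00) = R$844.00 + 25.4% × R$8,210.00 = R$2,929.34
Retirement Security Contribution: 0.7% × R$17,450.00 = R$122.15
Total: R$2,929.34 + R$122.15 = R$3,051.49

R$3,051.49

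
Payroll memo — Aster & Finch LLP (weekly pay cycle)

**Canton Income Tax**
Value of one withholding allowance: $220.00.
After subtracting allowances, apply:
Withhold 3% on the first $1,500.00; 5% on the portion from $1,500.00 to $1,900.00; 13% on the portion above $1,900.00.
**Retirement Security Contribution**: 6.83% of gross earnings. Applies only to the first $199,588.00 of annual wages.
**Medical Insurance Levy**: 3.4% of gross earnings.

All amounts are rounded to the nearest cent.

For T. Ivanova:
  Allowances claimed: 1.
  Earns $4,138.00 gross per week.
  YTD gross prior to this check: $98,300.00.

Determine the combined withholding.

$750.66

Canton Income Tax: taxable = $4,138.00 − 1×$220.00 = $3,918.00
  $65.00 + 13% × ($3,918.00 − $1,900.00) = $65.00 + 13% × $2,018.00 = $327.34
Retirement Security Contribution: 6.83% × $4,138.00 = $282.63
Medical Insurance Levy: 3.4% × $4,138.00 = $140.69
Total: $327.34 + $282.63 + $140.69 = $750.66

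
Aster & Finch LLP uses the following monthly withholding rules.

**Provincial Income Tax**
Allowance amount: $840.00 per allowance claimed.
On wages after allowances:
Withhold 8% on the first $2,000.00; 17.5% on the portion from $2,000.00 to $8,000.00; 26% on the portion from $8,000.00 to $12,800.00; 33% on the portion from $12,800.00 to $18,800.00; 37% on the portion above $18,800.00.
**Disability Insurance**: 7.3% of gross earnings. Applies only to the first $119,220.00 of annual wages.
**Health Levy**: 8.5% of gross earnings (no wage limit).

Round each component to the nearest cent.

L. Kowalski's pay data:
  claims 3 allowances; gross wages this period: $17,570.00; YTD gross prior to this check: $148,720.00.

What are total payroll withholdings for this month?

$4,693.95

Provincial Income Tax: taxable = $17,570.00 − 3×$840.00 = $15,050.00
  $2,458.00 + 33% × ($15,050.00 − $12,800.00) = $2,458.00 + 33% × $2,250.00 = $3,200.50
Disability Insurance: YTD $148,720.00 ≥ cap $119,220.00 → $0.00
Health Levy: 8.5% × $17,570.00 = $1,493.45
Total: $3,200.50 + $0.00 + $1,493.45 = $4,693.95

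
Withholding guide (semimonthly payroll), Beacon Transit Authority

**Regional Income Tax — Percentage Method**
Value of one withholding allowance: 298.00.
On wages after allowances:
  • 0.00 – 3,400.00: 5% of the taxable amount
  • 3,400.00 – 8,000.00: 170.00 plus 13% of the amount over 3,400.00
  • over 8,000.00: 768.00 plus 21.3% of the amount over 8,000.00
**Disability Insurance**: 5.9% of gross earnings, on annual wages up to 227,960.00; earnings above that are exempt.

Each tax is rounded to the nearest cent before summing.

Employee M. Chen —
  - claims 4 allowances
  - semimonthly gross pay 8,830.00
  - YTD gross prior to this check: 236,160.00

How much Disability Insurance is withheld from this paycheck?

0.00

Disability Insurance: YTD 236,160.00 ≥ cap 227,960.00 → 0.00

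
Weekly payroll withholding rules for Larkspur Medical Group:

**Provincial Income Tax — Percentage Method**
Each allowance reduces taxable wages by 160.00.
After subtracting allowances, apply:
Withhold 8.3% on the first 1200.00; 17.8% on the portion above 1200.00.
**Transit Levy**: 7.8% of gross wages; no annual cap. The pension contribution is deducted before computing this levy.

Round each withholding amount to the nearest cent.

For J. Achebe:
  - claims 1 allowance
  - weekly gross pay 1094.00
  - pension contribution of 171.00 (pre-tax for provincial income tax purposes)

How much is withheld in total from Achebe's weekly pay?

Provincial Income Tax: taxable = 1094.00 − 171.00 − 1×160.00 = 763.00
  8.3% × 763.00 = 63.33
Transit Levy: 7.8% × 923.00 = 71.99
Total: 63.33 + 71.99 = 135.32

135.32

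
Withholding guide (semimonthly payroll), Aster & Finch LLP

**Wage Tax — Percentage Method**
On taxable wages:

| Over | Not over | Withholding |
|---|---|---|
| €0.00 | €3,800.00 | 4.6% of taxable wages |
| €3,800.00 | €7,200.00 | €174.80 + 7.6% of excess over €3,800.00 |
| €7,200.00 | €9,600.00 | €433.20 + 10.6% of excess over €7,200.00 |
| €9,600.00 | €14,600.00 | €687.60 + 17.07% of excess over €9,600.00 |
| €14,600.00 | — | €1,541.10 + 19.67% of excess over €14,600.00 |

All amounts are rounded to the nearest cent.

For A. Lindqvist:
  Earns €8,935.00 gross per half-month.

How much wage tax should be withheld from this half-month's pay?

Wage Tax: taxable = €8,935.00
  €433.20 + 10.6% × (€8,935.00 − €7,200.00) = €433.20 + 10.6% × €1,735.00 = €617.11

€617.11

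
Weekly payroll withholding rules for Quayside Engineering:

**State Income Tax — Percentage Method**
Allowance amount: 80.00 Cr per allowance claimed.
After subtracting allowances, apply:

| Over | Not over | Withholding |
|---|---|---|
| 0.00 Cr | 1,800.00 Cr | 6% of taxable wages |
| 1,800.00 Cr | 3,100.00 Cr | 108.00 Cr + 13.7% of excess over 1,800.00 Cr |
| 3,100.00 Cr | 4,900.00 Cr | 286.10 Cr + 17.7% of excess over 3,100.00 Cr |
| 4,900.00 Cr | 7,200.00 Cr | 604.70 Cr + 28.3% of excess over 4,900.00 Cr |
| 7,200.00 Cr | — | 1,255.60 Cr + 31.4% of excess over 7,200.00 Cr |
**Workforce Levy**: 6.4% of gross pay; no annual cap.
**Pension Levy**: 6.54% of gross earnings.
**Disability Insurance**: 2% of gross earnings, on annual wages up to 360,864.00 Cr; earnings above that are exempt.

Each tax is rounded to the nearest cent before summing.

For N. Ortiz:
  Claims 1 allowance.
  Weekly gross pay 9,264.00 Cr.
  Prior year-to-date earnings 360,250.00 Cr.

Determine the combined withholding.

3,089.63 Cr

State Income Tax: taxable = 9,264.00 Cr − 1×80.00 Cr = 9,184.00 Cr
  1,255.60 Cr + 31.4% × (9,184.00 Cr − 7,200.00 Cr) = 1,255.60 Cr + 31.4% × 1,984.00 Cr = 1,878.58 Cr
Workforce Levy: 6.4% × 9,264.00 Cr = 592.90 Cr
Pension Levy: 6.54% × 9,264.00 Cr = 605.87 Cr
Disability Insurance: cap 360,864.00 Cr − YTD 360,250.00 Cr = 614.00 Cr subject; 2% × 614.00 Cr = 12.28 Cr
Total: 1,878.58 Cr + 592.90 Cr + 605.87 Cr + 12.28 Cr = 3,089.63 Cr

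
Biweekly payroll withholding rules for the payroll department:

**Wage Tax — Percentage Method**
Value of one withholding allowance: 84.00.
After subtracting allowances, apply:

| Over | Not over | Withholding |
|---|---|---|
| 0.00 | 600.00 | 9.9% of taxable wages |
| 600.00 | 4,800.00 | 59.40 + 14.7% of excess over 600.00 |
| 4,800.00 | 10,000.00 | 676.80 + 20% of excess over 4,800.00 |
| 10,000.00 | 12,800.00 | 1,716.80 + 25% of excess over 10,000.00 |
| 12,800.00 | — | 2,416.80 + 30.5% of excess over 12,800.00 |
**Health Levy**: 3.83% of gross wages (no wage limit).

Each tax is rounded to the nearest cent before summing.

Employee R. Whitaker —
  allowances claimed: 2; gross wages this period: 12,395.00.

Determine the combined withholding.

2,748.28

Wage Tax: taxable = 12,395.00 − 2×84.00 = 12,227.00
  1,716.80 + 25% × (12,227.00 − 10,000.00) = 1,716.80 + 25% × 2,227.00 = 2,273.55
Health Levy: 3.83% × 12,395.00 = 474.73
Total: 2,273.55 + 474.73 = 2,748.28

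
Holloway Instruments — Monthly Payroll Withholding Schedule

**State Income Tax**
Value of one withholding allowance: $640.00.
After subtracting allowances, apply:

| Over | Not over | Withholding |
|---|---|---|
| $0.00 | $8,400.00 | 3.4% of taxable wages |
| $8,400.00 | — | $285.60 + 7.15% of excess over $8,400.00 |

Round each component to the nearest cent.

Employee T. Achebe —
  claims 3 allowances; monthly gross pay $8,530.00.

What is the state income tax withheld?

$224.74

State Income Tax: taxable = $8,530.00 − 3×$640.00 = $6,610.00
  3.4% × $6,610.00 = $224.74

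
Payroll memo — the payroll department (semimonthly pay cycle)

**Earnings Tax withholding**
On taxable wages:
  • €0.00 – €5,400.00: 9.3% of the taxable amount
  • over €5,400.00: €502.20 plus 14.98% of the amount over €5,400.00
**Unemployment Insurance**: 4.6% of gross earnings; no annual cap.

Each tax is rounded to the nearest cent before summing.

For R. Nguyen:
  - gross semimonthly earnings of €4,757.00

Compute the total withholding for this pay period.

Earnings Tax: taxable = €4,757.00
  9.3% × €4,757.00 = €442.40
Unemployment Insurance: 4.6% × €4,757.00 = €218.82
Total: €442.40 + €218.82 = €661.22

€661.22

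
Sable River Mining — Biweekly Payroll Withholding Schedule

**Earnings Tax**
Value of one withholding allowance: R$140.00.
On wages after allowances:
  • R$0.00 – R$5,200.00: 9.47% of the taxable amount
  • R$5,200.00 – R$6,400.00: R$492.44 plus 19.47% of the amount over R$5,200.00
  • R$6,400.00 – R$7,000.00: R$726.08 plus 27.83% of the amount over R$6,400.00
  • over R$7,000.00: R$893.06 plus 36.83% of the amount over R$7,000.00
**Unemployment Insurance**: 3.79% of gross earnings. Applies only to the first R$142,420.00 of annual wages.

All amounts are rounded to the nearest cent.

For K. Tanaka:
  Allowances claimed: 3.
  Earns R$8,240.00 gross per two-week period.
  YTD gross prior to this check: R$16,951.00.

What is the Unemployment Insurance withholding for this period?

R$312.30

Unemployment Insurance: 3.79% × R$8,240.00 = R$312.30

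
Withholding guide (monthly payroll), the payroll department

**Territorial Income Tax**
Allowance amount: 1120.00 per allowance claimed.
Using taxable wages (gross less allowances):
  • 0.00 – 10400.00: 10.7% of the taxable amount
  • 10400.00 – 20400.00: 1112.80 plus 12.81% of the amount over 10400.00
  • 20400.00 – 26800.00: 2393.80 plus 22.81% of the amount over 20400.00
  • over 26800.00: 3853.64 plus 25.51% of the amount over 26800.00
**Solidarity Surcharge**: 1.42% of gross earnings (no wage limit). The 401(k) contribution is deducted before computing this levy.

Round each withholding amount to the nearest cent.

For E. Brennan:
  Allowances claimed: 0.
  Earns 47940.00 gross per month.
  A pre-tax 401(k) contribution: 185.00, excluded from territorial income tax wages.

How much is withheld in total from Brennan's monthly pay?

Territorial Income Tax: taxable = 47940.00 − 185.00 = 47755.00
  3853.64 + 25.51% × (47755.00 − 26800.00) = 3853.64 + 25.51% × 20955.00 = 9199.26
Solidarity Surcharge: 1.42% × 47755.00 = 678.12
Total: 9199.26 + 678.12 = 9877.38

9877.38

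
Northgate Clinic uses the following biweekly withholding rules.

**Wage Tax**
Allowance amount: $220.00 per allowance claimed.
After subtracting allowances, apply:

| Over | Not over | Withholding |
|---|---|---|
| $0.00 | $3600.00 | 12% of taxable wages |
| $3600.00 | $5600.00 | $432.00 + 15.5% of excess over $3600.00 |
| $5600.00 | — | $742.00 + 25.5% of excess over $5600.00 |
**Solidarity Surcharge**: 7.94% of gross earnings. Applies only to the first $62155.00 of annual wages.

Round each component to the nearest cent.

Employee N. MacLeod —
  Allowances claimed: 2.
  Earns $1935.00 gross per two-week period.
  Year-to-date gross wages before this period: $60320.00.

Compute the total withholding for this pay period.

$325.10

Wage Tax: taxable = $1935.00 − 2×$220.00 = $1495.00
  12% × $1495.00 = $179.40
Solidarity Surcharge: cap $62155.00 − YTD $60320.00 = $1835.00 subject; 7.94% × $1835.00 = $145.70
Total: $179.40 + $145.70 = $325.10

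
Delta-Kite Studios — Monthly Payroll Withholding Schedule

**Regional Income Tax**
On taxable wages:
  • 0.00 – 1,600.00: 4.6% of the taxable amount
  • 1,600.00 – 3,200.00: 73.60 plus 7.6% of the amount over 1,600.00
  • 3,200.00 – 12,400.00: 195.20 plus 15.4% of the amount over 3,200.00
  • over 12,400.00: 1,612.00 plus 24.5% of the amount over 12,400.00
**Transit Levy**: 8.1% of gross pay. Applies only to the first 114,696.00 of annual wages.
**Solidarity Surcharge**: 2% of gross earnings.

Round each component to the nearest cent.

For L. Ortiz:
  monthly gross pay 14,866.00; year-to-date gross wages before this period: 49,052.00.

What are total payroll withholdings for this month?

Regional Income Tax: taxable = 14,866.00
  1,612.00 + 24.5% × (14,866.00 − 12,400.00) = 1,612.00 + 24.5% × 2,466.00 = 2,216.17
Transit Levy: 8.1% × 14,866.00 = 1,204.15
Solidarity Surcharge: 2% × 14,866.00 = 297.32
Total: 2,216.17 + 1,204.15 + 297.32 = 3,717.64

3,717.64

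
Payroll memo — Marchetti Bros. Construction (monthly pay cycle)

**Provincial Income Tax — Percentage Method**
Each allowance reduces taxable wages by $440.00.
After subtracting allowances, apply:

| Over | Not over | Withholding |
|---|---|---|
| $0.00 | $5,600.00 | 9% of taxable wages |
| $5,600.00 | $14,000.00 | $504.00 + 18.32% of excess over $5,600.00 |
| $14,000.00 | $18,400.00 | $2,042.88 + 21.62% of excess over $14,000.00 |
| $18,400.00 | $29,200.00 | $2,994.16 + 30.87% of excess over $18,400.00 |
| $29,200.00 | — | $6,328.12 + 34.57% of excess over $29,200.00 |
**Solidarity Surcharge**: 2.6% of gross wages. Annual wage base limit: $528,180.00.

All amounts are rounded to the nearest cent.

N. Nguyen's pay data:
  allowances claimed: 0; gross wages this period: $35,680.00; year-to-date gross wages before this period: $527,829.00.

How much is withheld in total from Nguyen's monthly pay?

Provincial Income Tax: taxable = $35,680.00
  $6,328.12 + 34.57% × ($35,680.00 − $29,200.00) = $6,328.12 + 34.57% × $6,480.00 = $8,568.26
Solidarity Surcharge: cap $528,180.00 − YTD $527,829.00 = $351.00 subject; 2.6% × $351.00 = $9.13
Total: $8,568.26 + $9.13 = $8,577.39

$8,577.39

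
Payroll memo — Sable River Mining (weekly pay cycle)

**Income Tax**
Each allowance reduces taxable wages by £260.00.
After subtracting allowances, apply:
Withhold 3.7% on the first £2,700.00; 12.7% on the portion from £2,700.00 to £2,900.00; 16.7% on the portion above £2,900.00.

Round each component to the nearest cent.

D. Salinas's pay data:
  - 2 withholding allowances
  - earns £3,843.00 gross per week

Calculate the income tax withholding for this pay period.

£195.94

Income Tax: taxable = £3,843.00 − 2×£260.00 = £3,323.00
  £125.30 + 16.7% × (£3,323.00 − £2,900.00) = £125.30 + 16.7% × £423.00 = £195.94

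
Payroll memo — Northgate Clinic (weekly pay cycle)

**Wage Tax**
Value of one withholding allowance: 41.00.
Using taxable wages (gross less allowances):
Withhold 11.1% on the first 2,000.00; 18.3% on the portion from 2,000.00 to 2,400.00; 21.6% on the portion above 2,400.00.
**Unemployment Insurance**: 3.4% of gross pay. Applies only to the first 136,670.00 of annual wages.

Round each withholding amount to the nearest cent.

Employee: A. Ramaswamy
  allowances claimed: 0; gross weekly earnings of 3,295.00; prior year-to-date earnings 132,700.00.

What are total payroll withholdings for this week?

600.55

Wage Tax: taxable = 3,295.00
  295.20 + 21.6% × (3,295.00 − 2,400.00) = 295.20 + 21.6% × 895.00 = 488.52
Unemployment Insurance: 3.4% × 3,295.00 = 112.03
Total: 488.52 + 112.03 = 600.55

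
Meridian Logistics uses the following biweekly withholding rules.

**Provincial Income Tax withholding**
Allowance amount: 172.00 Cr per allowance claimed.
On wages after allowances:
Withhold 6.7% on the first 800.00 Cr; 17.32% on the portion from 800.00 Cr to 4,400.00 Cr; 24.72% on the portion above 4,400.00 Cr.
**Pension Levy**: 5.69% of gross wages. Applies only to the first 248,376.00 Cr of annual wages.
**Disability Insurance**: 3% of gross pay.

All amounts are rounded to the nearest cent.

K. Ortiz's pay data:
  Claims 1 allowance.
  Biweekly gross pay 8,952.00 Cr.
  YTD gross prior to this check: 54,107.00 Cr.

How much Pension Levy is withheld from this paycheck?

Pension Levy: 5.69% × 8,952.00 Cr = 509.37 Cr

509.37 Cr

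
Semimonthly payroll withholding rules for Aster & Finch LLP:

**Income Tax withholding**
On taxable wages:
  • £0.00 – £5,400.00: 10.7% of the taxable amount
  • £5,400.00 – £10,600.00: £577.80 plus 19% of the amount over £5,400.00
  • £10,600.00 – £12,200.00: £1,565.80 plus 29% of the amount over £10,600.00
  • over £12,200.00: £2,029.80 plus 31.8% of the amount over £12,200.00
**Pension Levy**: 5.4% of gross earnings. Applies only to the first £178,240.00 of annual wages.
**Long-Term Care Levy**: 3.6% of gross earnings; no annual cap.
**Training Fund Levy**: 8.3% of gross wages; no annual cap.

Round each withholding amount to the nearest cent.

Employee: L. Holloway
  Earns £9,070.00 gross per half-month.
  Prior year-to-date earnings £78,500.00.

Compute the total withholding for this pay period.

£2,844.21

Income Tax: taxable = £9,070.00
  £577.80 + 19% × (£9,070.00 − £5,400.00) = £577.80 + 19% × £3,670.00 = £1,275.10
Pension Levy: 5.4% × £9,070.00 = £489.78
Long-Term Care Levy: 3.6% × £9,070.00 = £326.52
Training Fund Levy: 8.3% × £9,070.00 = £752.81
Total: £1,275.10 + £489.78 + £326.52 + £752.81 = £2,844.21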